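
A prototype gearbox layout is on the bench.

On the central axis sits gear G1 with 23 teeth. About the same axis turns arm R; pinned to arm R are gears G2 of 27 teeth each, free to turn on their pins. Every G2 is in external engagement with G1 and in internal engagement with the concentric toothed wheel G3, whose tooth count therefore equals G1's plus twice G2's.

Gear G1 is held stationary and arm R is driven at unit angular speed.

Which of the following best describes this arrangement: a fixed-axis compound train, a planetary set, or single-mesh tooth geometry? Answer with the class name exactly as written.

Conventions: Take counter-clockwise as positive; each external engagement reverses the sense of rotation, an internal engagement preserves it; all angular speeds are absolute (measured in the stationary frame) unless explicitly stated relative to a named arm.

planetary set

topology: planetary set — G1 23T / G2 27T / G3 77T, arm = carrier (Willis)
classification: planetary set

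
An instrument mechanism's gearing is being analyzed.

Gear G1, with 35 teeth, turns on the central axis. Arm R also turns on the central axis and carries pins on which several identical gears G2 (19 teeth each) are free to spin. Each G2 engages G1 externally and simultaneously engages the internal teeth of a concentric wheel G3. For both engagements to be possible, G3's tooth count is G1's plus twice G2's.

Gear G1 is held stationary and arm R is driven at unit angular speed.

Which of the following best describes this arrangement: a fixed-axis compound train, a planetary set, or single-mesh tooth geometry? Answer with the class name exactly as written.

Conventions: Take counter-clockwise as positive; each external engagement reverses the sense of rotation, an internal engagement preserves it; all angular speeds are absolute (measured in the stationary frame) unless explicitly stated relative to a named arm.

topology: planetary set — G1 35T / G2 19T / G3 73T, arm = carrier (Willis)
classification: planetary set

planetary set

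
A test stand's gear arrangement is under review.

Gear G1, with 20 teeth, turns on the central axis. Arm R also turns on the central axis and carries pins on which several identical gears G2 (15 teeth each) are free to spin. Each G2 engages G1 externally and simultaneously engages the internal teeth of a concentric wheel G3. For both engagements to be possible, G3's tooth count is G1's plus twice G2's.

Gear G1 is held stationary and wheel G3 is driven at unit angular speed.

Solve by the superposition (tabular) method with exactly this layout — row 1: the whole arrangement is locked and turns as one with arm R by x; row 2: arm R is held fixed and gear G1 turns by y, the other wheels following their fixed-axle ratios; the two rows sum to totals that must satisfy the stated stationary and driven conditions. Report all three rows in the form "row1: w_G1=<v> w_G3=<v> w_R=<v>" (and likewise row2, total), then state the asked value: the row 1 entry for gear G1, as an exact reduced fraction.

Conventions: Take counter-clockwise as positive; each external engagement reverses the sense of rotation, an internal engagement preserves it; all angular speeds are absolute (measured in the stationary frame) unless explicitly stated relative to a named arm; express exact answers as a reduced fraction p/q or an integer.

recognized (axles ride arm R): planetary set, 20/15/50 teeth
row 1 — lock + rotate with arm: ω_sun = ω_ring = ω_arm = x
row 2 (arm held, sun turns y): ω_ring = −(20/50)·y, ω_arm = 0
boundary: total ω_sun = x + y = 0 and total ω_ring = x − (20/50)·y = 1  ⇒  y = -5/7, x = 5/7
row 2 ring = −(20/50)·(-5/7) = 2/7
totals (row 1 + row 2): sun 5/7 + (-5/7) = 0, ring 5/7 + 2/7 = 1, arm 5/7 + 0 = 5/7
asked cell (row1, sun) = 5/7

row1: w_G1=5/7 w_G3=5/7 w_R=5/7
row2: w_G1=-5/7 w_G3=2/7 w_R=0
total: w_G1=0 w_G3=1 w_R=5/7
asked value: 5/7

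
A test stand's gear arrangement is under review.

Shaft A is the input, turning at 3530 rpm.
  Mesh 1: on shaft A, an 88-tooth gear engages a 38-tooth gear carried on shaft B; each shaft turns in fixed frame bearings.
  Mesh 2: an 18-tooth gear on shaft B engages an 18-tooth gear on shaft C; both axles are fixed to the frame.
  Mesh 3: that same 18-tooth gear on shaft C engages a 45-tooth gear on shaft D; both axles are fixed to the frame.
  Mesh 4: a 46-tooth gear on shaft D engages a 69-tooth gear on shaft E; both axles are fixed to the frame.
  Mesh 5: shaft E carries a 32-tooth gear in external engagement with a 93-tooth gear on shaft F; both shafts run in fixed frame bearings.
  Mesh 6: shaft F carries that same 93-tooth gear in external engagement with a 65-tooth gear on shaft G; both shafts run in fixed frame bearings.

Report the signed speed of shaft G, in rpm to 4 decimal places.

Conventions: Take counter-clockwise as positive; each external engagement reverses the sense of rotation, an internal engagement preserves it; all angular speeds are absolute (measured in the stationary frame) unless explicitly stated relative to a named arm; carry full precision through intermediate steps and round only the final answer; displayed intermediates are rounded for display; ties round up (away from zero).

+1073.1962 rpm

6-mesh fixed-axis compound train (all bearings frame-fixed)
mesh 1 [88T→38T]: ω = 3530.0000×88/38 = 8174.7368 rpm, sense flips to −
mesh 2 [18T→18T]: ω = 8174.7368×18/18 = 8174.7368 rpm, sense flips to +
mesh 3 [18T→45T]: ω = 8174.7368×18/45 = 3269.8947 rpm, sense flips to −
mesh 4 [46T→69T]: ω = 3269.8947×46/69 = 2179.9298 rpm, sense flips to +
mesh 5 [32T→93T]: ω = 2179.9298×32/93 = 750.0834 rpm, sense flips to −
mesh 6 [93T→65T]: ω = 750.0834×93/65 = 1073.1962 rpm, sense flips to +
signed output speed = +1073.1962 rpm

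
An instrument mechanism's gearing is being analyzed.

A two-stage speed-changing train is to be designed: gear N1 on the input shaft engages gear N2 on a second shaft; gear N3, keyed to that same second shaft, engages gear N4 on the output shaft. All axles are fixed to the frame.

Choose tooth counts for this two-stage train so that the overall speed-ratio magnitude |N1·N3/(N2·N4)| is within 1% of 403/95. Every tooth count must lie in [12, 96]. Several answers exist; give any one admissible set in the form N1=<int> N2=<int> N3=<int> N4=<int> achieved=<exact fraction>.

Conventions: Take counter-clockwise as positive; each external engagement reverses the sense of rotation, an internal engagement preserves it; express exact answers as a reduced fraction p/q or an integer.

N1=13 N2=15 N3=93 N4=19 achieved=403/95

class = fixed-axis compound train [2-stage, 403/95 wanted]
target = 403/95 in lowest terms: an exact hit needs N1·N3 = k·403 and N2·N4 = k·95 for one integer k, every count in [12, 96]; additionally prefer no 1:1 stage (N1 ≠ N2, N3 ≠ N4)
k = 1…2: no 1:1-free in-range split of k·403 and k·95 into factor pairs; take k = 3
k = 3: N1·N3 = 1209 = 13·93, N2·N4 = 285 = 15·19
achieved = 13·93/(15·19) = 403/95; |achieved − target| = 0 ≤ 403/9500 ✓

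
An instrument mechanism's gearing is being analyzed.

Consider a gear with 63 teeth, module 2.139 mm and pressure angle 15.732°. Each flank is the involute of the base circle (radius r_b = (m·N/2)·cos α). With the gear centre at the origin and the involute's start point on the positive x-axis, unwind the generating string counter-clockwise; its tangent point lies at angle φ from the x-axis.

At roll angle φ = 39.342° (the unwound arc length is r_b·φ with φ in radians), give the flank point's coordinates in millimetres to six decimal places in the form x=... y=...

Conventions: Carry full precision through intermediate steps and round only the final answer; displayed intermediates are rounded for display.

recognized (one wheel, involute flank): single-mesh tooth geometry, m = 2.139, N = 63
pitch radius r_p = m·N/2 = 2.139·63/2 = 67.378500
base radius r_b = r_p·cos α = 67.378500·cos 15.732° = 64.854533
roll angle φ = 39.342° = 0.68664743 rad
x = r_b·(cos φ + φ·sin φ) = 78.388016
y = r_b·(sin φ − φ·cos φ) = 6.674278

x=78.388016 y=6.674278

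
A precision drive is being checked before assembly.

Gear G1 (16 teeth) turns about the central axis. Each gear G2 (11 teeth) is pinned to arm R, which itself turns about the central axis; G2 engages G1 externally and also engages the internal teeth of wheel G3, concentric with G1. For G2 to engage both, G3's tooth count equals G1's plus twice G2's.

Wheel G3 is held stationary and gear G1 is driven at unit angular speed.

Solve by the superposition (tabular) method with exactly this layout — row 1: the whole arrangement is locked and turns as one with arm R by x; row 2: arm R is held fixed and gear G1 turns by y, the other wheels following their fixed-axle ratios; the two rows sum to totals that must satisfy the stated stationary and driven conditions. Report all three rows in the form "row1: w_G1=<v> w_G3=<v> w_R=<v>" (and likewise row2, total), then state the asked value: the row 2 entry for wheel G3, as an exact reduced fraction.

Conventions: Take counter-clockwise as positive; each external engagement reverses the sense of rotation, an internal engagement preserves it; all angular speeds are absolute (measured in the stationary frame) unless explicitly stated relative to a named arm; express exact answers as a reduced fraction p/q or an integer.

row1: w_G1=8/27 w_G3=8/27 w_R=8/27
row2: w_G1=19/27 w_G3=-8/27 w_R=0
total: w_G1=1 w_G3=0 w_R=8/27
asked value: -8/27

recognized (axles ride arm R): planetary set, 16/11/38 teeth
row 1 — lock + rotate with arm: ω_sun = ω_ring = ω_arm = x
superposition row 2 [arm held]: sun y, ring −(16/38)·y, arm 0
boundary: total ω_ring = x − (16/38)·y = 0 and total ω_sun = x + y = 1  ⇒  y = 19/27, x = 8/27
row 2 ring = −(16/38)·19/27 = -8/27
totals (row 1 + row 2): sun 8/27 + 19/27 = 1, ring 8/27 + (-8/27) = 0, arm 8/27 + 0 = 8/27
asked cell (row2, ring) = -8/27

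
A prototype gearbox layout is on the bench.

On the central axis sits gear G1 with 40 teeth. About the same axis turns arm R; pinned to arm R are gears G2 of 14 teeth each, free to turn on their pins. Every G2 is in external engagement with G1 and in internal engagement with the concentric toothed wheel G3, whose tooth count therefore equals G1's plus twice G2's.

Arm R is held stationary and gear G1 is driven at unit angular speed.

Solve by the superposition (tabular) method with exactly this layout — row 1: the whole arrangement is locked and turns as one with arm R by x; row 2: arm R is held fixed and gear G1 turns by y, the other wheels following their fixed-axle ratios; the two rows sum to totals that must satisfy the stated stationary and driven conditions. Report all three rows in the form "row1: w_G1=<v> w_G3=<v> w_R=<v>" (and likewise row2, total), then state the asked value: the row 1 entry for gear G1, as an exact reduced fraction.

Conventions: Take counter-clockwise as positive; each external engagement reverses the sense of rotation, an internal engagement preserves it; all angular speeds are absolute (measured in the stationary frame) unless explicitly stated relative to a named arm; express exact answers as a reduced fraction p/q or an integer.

row1: w_G1=0 w_G3=0 w_R=0
row2: w_G1=1 w_G3=-10/17 w_R=0
total: w_G1=1 w_G3=-10/17 w_R=0
asked value: 0

recognized (axles ride arm R): planetary set, 40/14/68 teeth
row 1 — lock + rotate with arm: ω_sun = ω_ring = ω_arm = x
superposition row 2 [arm held]: sun y, ring −(40/68)·y, arm 0
boundary: total ω_arm = x = 0 and total ω_sun = x + y = 1  ⇒  y = 1, x = 0
row 2 ring = −(40/68)·1 = -10/17
totals (row 1 + row 2): sun 0 + 1 = 1, ring 0 + (-10/17) = -10/17, arm 0 + 0 = 0
asked cell (row1, sun) = 0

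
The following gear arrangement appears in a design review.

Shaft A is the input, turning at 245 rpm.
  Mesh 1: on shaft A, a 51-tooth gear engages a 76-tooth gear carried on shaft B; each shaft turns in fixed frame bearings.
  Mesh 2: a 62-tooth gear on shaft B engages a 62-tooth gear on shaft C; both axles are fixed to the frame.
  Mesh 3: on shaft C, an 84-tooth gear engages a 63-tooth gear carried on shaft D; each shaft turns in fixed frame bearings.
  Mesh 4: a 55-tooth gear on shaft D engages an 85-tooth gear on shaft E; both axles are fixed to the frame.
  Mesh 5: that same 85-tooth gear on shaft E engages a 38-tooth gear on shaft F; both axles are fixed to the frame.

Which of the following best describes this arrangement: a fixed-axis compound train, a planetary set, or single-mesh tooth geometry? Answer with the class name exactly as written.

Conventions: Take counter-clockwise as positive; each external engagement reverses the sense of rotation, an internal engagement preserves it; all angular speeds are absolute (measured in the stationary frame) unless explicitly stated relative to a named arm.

fixed-axis compound train

5-mesh fixed-axis compound train (all bearings frame-fixed)
classification: fixed-axis compound train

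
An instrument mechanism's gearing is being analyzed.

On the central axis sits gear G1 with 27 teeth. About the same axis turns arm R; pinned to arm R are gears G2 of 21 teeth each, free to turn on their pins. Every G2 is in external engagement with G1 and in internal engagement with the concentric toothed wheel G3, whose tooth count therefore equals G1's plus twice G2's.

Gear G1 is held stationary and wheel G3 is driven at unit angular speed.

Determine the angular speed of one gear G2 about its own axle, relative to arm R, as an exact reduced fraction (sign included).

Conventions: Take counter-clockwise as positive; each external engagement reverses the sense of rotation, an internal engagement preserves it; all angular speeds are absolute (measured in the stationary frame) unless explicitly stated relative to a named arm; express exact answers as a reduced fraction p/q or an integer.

recognized (axles ride arm R): planetary set, 27/21/69 teeth
ring teeth: 27 + 2·21 = 69
27(ω_sun−ω_arm) = −69(ω_ring−ω_arm),  ω_sun = 0, ω_ring = 1
27(0−ω_arm) = −69(1−ω_arm)  ⇒  96·ω_arm = 69  ⇒  ω_arm = 23/32
sun–planet mesh: 27·(0−23/32) = −21·(ω_p−ω_arm)  ⇒  ω_p−ω_arm = 207/224
exact speed ratio = 207/224

207/224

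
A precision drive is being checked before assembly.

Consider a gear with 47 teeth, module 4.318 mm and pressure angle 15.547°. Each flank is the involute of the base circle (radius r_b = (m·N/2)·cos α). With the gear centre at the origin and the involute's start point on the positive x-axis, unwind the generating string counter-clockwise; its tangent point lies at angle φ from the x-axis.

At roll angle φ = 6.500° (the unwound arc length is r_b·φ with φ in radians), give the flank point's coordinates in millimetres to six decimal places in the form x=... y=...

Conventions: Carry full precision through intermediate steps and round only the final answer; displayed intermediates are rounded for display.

topology: single-mesh involute geometry — m = 4.318, N = 47
pitch radius r_p = m·N/2 = 4.318·47/2 = 101.473000
base radius r_b = r_p·cos α = 101.473000·cos 15.547° = 97.760195
roll angle φ = 6.500° = 0.11344640 rad
x = r_b·(cos φ + φ·sin φ) = 98.387264
y = r_b·(sin φ − φ·cos φ) = 0.047518

x=98.387264 y=0.047518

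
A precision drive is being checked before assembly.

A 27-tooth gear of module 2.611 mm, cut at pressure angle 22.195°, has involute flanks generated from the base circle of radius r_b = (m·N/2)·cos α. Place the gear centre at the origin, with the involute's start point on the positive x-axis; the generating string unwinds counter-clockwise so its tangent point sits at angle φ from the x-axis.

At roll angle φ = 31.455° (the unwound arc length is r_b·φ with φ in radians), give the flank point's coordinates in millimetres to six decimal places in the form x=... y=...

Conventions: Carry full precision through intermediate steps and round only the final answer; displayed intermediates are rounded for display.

x=37.190537 y=1.746385

recognized (one wheel, involute flank): single-mesh tooth geometry, m = 2.611, N = 27
pitch radius r_p = m·N/2 = 2.611·27/2 = 35.248500
base radius r_b = r_p·cos α = 35.248500·cos 22.195° = 32.636711
roll angle φ = 31.455° = 0.54899332 rad
x = r_b·(cos φ + φ·sin φ) = 37.190537
y = r_b·(sin φ − φ·cos φ) = 1.746385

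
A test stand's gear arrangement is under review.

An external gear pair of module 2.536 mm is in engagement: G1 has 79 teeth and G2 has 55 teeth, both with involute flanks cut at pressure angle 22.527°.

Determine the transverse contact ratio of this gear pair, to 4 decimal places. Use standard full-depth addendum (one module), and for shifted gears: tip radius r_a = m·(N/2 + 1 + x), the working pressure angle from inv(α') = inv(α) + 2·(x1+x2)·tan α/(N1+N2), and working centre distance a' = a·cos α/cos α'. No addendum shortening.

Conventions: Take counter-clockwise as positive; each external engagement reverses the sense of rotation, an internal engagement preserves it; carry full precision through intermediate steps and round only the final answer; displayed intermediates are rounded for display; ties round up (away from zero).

1.6654

topology: single-mesh involute geometry — m = 2.536, 79T/55T pair
base radii: r_b1 = 92.528786, r_b2 = 64.418775
tip radii: r_a1 = 102.708000, r_a2 = 72.276000
no profile shift: α' = α, a' = a
action lengths: √(r_a1²−r_b1²) = 44.579783, √(r_a2²−r_b2²) = 32.772574
base pitch p_b = π·m·cos α = 7.359184
CR = (44.579783 + 32.772574 − 169.912000·sin 22.52700°)/7.359184 = 1.665386
contact ratio ≈ 1.6654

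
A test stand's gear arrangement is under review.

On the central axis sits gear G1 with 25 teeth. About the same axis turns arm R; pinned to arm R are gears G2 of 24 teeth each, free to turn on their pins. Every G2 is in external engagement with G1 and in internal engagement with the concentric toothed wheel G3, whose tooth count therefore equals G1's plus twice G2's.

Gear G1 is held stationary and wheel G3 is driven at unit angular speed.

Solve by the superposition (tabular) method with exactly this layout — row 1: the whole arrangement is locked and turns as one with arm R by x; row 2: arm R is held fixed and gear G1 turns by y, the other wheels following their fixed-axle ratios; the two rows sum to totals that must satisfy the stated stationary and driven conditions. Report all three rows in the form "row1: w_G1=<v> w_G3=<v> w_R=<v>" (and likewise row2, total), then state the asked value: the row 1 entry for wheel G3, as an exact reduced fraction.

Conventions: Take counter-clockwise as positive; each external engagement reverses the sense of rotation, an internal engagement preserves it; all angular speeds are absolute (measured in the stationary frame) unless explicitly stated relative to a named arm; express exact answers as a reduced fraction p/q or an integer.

row1: w_G1=73/98 w_G3=73/98 w_R=73/98
row2: w_G1=-73/98 w_G3=25/98 w_R=0
total: w_G1=0 w_G3=1 w_R=73/98
asked value: 73/98

recognized (axles ride arm R): planetary set, 25/24/73 teeth
row 1 (train locked, turned with arm): all members turn x
row 2 — arm fixed, fixed-axis ratios: sun y, ring −(25/73)·y, arm 0
boundary: total ω_sun = x + y = 0 and total ω_ring = x − (25/73)·y = 1  ⇒  y = -73/98, x = 73/98
row 2 ring = −(25/73)·(-73/98) = 25/98
totals (row 1 + row 2): sun 73/98 + (-73/98) = 0, ring 73/98 + 25/98 = 1, arm 73/98 + 0 = 73/98
asked cell (row1, ring) = 73/98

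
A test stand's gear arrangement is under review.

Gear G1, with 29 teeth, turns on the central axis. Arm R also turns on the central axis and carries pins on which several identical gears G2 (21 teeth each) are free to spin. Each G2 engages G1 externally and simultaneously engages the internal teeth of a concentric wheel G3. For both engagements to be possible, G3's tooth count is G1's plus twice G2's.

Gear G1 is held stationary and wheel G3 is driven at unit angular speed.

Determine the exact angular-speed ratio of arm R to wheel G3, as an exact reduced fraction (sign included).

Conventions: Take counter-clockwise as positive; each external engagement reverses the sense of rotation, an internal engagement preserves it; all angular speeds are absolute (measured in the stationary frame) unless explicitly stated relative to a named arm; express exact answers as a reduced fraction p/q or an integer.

71/100

recognized (axles ride arm R): planetary set, 29/21/71 teeth
ring teeth: 29 + 2·21 = 71
29(ω_sun−ω_arm) = −71(ω_ring−ω_arm),  ω_sun = 0, ω_ring = 1
29(0−ω_arm) = −71(1−ω_arm)  ⇒  100·ω_arm = 71  ⇒  ω_arm = 71/100
ω_out/ω_in = 71/100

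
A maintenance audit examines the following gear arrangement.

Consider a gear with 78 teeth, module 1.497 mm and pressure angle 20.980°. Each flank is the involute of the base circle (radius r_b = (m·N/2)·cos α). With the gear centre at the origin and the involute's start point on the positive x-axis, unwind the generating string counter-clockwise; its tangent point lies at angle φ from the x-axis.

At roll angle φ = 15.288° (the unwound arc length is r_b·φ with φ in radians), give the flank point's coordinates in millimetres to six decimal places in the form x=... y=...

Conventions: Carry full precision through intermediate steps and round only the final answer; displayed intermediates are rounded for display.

x=56.418662 y=0.342739

single-mesh involute tooth geometry (78T wheel at module 1.497)
pitch radius r_p = m·N/2 = 1.497·78/2 = 58.383000
base radius r_b = r_p·cos α = 58.383000·cos 20.980° = 54.512526
roll angle φ = 15.288° = 0.26682594 rad
x = r_b·(cos φ + φ·sin φ) = 56.418662
y = r_b·(sin φ − φ·cos φ) = 0.342739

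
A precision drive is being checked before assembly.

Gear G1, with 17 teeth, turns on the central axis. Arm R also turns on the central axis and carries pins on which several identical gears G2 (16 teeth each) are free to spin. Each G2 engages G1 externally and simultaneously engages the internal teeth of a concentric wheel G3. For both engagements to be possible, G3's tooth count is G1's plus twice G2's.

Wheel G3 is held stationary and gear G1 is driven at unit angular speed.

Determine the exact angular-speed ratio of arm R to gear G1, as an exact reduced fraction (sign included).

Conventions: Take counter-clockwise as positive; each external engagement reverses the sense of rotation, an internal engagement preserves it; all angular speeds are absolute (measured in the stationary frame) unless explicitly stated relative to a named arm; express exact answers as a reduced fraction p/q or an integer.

topology: planetary set — G1 17T / G2 16T / G3 49T, arm = carrier (Willis)
ring teeth: 17 + 2·16 = 49
17(ω_sun−ω_arm) = −49(ω_ring−ω_arm),  ω_ring = 0, ω_sun = 1
17(1−ω_arm) = −49(0−ω_arm)  ⇒  66·ω_arm = 17  ⇒  ω_arm = 17/66
ω_out/ω_in = 17/66

17/66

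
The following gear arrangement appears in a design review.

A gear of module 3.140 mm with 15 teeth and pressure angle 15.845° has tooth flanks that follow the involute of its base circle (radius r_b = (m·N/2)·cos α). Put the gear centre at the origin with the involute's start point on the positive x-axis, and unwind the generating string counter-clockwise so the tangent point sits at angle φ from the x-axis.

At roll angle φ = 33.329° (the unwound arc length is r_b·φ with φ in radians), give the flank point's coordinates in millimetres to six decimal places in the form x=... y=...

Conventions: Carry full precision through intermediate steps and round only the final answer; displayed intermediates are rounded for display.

x=26.169972 y=1.436740

recognized (one wheel, involute flank): single-mesh tooth geometry, m = 3.140, N = 15
pitch radius r_p = m·N/2 = 3.140·15/2 = 23.550000
base radius r_b = r_p·cos α = 23.550000·cos 15.845° = 22.655191
roll angle φ = 33.329° = 0.58170079 rad
x = r_b·(cos φ + φ·sin φ) = 26.169972
y = r_b·(sin φ − φ·cos φ) = 1.436740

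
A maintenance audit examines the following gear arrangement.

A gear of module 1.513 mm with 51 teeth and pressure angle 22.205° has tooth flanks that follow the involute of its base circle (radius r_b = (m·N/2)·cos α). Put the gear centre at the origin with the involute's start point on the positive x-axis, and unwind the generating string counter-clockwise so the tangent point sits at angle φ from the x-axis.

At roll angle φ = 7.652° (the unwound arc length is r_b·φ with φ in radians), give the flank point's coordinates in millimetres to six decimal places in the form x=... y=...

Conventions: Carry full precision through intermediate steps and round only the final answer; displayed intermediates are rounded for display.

single-mesh involute tooth geometry (51T wheel at module 1.513)
pitch radius r_p = m·N/2 = 1.513·51/2 = 38.581500
base radius r_b = r_p·cos α = 38.581500·cos 22.205° = 35.720204
roll angle φ = 7.652° = 0.13355259 rad
x = r_b·(cos φ + φ·sin φ) = 36.037343
y = r_b·(sin φ − φ·cos φ) = 0.028312

x=36.037343 y=0.028312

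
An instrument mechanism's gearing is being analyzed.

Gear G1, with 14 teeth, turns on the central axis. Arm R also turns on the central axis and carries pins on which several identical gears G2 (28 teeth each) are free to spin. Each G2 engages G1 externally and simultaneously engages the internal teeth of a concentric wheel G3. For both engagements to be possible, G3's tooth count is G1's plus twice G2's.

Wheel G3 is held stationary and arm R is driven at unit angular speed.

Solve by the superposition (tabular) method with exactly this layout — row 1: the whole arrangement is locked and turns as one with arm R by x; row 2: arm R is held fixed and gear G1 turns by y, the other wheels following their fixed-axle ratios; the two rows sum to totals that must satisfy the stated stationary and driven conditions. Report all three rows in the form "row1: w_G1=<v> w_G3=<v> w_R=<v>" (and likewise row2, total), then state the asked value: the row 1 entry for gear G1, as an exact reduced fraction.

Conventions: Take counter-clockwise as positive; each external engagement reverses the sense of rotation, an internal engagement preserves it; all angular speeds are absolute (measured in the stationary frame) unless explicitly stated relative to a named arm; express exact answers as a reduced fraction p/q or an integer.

recognized (axles ride arm R): planetary set, 14/28/70 teeth
row 1 — lock + rotate with arm: ω_sun = ω_ring = ω_arm = x
row 2 (arm held, sun turns y): ω_ring = −(14/70)·y, ω_arm = 0
boundary: total ω_ring = x − (14/70)·y = 0 and total ω_arm = x = 1  ⇒  y = 5, x = 1
row 2 ring = −(14/70)·5 = -1
totals (row 1 + row 2): sun 1 + 5 = 6, ring 1 + (-1) = 0, arm 1 + 0 = 1
asked cell (row1, sun) = 1

row1: w_G1=1 w_G3=1 w_R=1
row2: w_G1=5 w_G3=-1 w_R=0
total: w_G1=6 w_G3=0 w_R=1
asked value: 1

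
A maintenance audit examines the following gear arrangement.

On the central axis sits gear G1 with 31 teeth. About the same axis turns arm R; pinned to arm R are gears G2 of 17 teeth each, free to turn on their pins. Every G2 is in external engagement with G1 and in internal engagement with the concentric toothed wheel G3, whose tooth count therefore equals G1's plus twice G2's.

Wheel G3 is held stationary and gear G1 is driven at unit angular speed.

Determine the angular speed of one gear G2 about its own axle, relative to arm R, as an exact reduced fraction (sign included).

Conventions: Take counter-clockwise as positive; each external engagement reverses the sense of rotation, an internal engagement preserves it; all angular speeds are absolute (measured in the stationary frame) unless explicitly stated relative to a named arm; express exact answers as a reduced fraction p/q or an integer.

-2015/1632

recognized (axles ride arm R): planetary set, 31/17/65 teeth
ring teeth: 31 + 2·17 = 65
31(ω_sun−ω_arm) = −65(ω_ring−ω_arm),  ω_ring = 0, ω_sun = 1
31(1−ω_arm) = −65(0−ω_arm)  ⇒  96·ω_arm = 31  ⇒  ω_arm = 31/96
sun–planet mesh: 31·(1−31/96) = −17·(ω_p−ω_arm)  ⇒  ω_p−ω_arm = -2015/1632
exact speed ratio = -2015/1632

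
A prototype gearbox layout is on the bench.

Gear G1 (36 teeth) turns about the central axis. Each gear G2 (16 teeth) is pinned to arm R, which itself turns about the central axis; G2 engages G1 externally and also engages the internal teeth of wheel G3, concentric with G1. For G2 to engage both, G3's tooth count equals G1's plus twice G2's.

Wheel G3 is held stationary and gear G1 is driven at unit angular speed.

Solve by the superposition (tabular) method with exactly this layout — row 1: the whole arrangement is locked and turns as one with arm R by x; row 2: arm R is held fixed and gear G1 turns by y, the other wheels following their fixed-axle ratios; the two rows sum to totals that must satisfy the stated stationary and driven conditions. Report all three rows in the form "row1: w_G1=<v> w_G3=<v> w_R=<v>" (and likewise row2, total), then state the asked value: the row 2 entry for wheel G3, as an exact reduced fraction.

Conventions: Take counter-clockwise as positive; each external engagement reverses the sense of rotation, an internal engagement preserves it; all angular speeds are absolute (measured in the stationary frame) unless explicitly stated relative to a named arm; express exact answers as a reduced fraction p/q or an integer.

topology: planetary set — G1 36T / G2 16T / G3 68T, arm = carrier (Willis)
superposition row 1 [locked train]: every member turns x
superposition row 2 [arm held]: sun y, ring −(36/68)·y, arm 0
boundary: total ω_ring = x − (36/68)·y = 0 and total ω_sun = x + y = 1  ⇒  y = 17/26, x = 9/26
row 2 ring = −(36/68)·17/26 = -9/26
totals (row 1 + row 2): sun 9/26 + 17/26 = 1, ring 9/26 + (-9/26) = 0, arm 9/26 + 0 = 9/26
asked cell (row2, ring) = -9/26

row1: w_G1=9/26 w_G3=9/26 w_R=9/26
row2: w_G1=17/26 w_G3=-9/26 w_R=0
total: w_G1=1 w_G3=0 w_R=9/26
asked value: -9/26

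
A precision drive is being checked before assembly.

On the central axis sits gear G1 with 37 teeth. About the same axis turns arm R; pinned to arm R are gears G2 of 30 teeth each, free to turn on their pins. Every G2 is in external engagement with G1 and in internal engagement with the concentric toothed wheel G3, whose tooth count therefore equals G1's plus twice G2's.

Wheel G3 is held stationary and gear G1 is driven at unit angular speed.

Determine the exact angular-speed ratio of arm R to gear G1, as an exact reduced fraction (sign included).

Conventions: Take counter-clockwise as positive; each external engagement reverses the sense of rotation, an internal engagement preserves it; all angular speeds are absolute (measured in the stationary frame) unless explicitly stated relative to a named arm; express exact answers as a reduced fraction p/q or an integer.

37/134

class = planetary set [G3 = 37+2·30 = 97; Willis about the carrier]
ring teeth: 37 + 2·30 = 97
37(ω_sun−ω_arm) = −97(ω_ring−ω_arm),  ω_ring = 0, ω_sun = 1
37(1−ω_arm) = −97(0−ω_arm)  ⇒  134·ω_arm = 37  ⇒  ω_arm = 37/134
ω_out/ω_in = 37/134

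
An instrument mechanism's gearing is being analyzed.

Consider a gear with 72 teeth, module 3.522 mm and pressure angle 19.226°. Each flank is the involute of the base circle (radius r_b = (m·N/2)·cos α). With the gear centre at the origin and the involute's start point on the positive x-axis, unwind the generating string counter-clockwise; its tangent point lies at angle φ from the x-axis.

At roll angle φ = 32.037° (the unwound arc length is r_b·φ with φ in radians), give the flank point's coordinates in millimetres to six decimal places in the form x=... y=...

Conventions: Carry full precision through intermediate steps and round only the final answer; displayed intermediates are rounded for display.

class = single-mesh tooth geometry [base-circle involute, m = 3.522, 72T]
pitch radius r_p = m·N/2 = 3.522·72/2 = 126.792000
base radius r_b = r_p·cos α = 126.792000·cos 19.226° = 119.720435
roll angle φ = 32.037° = 0.55915113 rad
x = r_b·(cos φ + φ·sin φ) = 136.998107
y = r_b·(sin φ − φ·cos φ) = 6.760755

x=136.998107 y=6.760755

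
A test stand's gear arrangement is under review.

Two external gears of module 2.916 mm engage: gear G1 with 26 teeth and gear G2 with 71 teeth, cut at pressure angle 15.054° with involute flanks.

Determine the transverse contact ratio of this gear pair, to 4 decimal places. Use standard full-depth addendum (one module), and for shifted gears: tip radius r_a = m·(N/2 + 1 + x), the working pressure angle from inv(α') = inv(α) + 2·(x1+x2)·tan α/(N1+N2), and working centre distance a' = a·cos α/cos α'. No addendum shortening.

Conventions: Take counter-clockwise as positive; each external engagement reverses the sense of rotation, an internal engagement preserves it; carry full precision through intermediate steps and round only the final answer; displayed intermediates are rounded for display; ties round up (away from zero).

single-mesh involute tooth geometry (26T engaging 71T at module 2.916)
base radii: r_b1 = 36.607053, r_b2 = 99.965414
tip radii: r_a1 = 40.824000, r_a2 = 106.434000
no profile shift: α' = α, a' = a
action lengths: √(r_a1²−r_b1²) = 18.069938, √(r_a2²−r_b2²) = 36.539189
base pitch p_b = π·m·cos α = 8.846496
CR = (18.069938 + 36.539189 − 141.426000·sin 15.05400°)/8.846496 = 2.020761
contact ratio ≈ 2.0208

2.0208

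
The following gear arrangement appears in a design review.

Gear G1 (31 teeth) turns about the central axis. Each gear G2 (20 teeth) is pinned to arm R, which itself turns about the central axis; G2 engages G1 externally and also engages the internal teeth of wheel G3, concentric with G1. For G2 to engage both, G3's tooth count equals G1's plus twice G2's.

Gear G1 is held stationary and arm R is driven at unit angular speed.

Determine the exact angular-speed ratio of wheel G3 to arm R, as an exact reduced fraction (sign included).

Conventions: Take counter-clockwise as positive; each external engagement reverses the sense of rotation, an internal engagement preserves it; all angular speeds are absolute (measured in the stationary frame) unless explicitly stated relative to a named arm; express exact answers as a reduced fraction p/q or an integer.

topology: planetary set — G1 31T / G2 20T / G3 71T, arm = carrier (Willis)
ring teeth: 31 + 2·20 = 71
31(ω_sun−ω_arm) = −71(ω_ring−ω_arm),  ω_sun = 0, ω_arm = 1
ω_ring = 1 − (31/71)(0−1) = 102/71
ω_out/ω_in = 102/71

102/71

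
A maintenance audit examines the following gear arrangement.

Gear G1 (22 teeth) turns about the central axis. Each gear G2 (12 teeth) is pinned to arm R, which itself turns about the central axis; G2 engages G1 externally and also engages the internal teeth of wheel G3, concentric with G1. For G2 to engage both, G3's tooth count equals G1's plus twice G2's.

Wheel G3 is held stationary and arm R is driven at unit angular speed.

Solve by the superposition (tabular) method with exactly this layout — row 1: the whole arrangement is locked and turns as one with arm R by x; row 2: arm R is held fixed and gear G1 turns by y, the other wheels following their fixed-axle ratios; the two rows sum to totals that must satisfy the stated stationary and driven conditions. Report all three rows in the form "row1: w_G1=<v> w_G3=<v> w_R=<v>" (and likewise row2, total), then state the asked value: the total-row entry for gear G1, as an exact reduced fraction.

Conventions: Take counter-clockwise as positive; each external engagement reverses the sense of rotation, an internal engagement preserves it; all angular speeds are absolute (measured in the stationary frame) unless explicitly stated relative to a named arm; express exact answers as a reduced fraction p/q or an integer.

row1: w_G1=1 w_G3=1 w_R=1
row2: w_G1=23/11 w_G3=-1 w_R=0
total: w_G1=34/11 w_G3=0 w_R=1
asked value: 34/11

planetary set (22T centre, 12T on arm, 46T internal) — Willis relation
row 1 (train locked, turned with arm): all members turn x
row 2: sun turns y, ring = −(22/46)·y, arm 0
boundary: total ω_ring = x − (22/46)·y = 0 and total ω_arm = x = 1  ⇒  y = 23/11, x = 1
row 2 ring = −(22/46)·23/11 = -1
totals (row 1 + row 2): sun 1 + 23/11 = 34/11, ring 1 + (-1) = 0, arm 1 + 0 = 1
asked cell (total, sun) = 34/11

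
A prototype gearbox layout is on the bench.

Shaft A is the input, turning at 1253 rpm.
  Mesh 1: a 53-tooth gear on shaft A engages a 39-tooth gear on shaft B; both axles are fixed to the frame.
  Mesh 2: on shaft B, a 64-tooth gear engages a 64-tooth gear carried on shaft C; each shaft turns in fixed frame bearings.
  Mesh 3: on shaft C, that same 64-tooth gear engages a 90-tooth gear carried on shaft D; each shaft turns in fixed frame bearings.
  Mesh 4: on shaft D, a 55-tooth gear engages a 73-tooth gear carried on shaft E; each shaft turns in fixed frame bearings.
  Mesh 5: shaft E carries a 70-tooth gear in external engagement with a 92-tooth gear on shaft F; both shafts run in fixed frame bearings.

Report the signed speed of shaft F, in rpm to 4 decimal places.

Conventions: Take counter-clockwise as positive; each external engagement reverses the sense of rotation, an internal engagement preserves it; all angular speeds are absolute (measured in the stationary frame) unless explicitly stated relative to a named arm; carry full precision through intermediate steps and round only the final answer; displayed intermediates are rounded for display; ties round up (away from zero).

topology: fixed-axis compound train — 5 meshes, A→F
mesh 1 [53T→39T]: ω = 1253.0000×53/39 = 1702.7949 rpm, sense flips to −
mesh 2 [64T→64T]: ω = 1702.7949×64/64 = 1702.7949 rpm, sense flips to +
mesh 3 [64T→90T]: ω = 1702.7949×64/90 = 1210.8764 rpm, sense flips to −
mesh 4 [55T→73T]: ω = 1210.8764×55/73 = 912.3041 rpm, sense flips to +
mesh 5 [70T→92T]: ω = 912.3041×70/92 = 694.1444 rpm, sense flips to −
signed output speed = -694.1444 rpm

-694.1444 rpm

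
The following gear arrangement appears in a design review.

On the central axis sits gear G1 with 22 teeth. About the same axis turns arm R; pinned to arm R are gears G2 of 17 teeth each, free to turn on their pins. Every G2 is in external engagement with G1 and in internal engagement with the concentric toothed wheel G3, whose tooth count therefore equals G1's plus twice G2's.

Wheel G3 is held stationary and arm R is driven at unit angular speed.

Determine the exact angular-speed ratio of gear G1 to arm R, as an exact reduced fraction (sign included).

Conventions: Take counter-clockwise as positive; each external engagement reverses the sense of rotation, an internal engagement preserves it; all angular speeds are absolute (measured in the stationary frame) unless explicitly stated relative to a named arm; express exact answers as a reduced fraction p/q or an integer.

39/11

topology: planetary set — G1 22T / G2 17T / G3 56T, arm = carrier (Willis)
ring teeth: 22 + 2·17 = 56
22(ω_sun−ω_arm) = −56(ω_ring−ω_arm),  ω_ring = 0, ω_arm = 1
ω_sun = 1 − (56/22)(0−1) = 39/11
ω_out/ω_in = 39/11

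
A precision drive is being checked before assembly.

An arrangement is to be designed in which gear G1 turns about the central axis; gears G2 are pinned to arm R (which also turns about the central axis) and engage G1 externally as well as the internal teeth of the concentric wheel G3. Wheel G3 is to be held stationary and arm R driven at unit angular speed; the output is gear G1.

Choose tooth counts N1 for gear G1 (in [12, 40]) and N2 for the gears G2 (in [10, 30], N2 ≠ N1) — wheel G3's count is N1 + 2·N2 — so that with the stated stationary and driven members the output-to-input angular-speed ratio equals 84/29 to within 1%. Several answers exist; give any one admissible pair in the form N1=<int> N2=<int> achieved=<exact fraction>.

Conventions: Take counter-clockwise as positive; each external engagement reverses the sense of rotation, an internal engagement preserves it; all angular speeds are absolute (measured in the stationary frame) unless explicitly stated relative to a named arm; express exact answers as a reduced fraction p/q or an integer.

topology: planetary set — design target 84/29, arm = carrier (Willis)
Willis with ω_ring = 0: ω_sun/ω_arm = (N1+N3)/N1; set equal to 84/29  ⇒  N3/N1 = 84/29 − 1 = 55/29
N3 = N1 + 2·N2  ⇒  N2/N1 = (N3/N1 − 1)/2 = (55/29 − 1)/2 = 13/29
smallest multiple with N1 ≥ 12 and N2 ≥ 10: k = 1  ⇒  N1 = 1·29 = 29, N2 = 1·13 = 13 (N1 ≤ 40, N2 ≤ 30, N2 ≠ N1 ✓), N3 = 29 + 2·13 = 55
check: (N1+N3)/N1 with N1 = 29, N3 = 55 gives 84/29; |achieved − target| = 0 ≤ 21/725 ✓

N1=29 N2=13 achieved=84/29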